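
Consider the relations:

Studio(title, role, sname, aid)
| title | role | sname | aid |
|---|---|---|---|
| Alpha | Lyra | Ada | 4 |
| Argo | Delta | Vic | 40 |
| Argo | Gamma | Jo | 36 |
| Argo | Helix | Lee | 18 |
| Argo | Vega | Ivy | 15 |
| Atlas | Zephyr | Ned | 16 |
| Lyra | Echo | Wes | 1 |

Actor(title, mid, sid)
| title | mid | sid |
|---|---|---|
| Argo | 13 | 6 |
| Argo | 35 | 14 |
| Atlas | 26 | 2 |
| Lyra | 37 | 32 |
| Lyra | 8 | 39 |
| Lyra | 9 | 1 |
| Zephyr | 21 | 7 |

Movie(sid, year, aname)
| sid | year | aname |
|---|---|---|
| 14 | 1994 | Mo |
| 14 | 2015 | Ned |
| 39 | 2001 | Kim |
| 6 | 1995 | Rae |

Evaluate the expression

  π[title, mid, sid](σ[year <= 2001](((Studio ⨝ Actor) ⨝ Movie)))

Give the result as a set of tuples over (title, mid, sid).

Joining Studio and Actor on title yields {(Argo, Delta, Vic, 40, 13, 6), (Argo, Delta, Vic, 40, 35, 14), (Argo, Gamma, Jo, 36, 13, 6), (Argo, Gamma, Jo, 36, 35, 14), (Argo, Helix, Lee, 18, 13, 6), (Argo, Helix, Lee, 18, 35, 14), (Argo, Vega, Ivy, 15, 13, 6), (Argo, Vega, Ivy, 15, 35, 14), (Atlas, Zephyr, Ned, 16, 26, 2), (Lyra, Echo, Wes, 1, 37, 32), (Lyra, Echo, Wes, 1, 8, 39), (Lyra, Echo, Wes, 1, 9, 1)}.
Joining (Studio ⨝ Actor) and Movie on sid yields {(Argo, Delta, Vic, 40, 13, 6, 1995, Rae), (Argo, Delta, Vic, 40, 35, 14, 1994, Mo), (Argo, Delta, Vic, 40, 35, 14, 2015, Ned), (Argo, Gamma, Jo, 36, 13, 6, 1995, Rae), (Argo, Gamma, Jo, 36, 35, 14, 1994, Mo), (Argo, Gamma, Jo, 36, 35, 14, 2015, Ned), (Argo, Helix, Lee, 18, 13, 6, 1995, Rae), (Argo, Helix, Lee, 18, 35, 14, 1994, Mo), (Argo, Helix, Lee, 18, 35, 14, 2015, Ned), (Argo, Vega, Ivy, 15, 13, 6, 1995, Rae), (Argo, Vega, Ivy, 15, 35, 14, 1994, Mo), (Argo, Vega, Ivy, 15, 35, 14, 2015, Ned), (Lyra, Echo, Wes, 1, 8, 39, 2001, Kim)}.
Filtering on year <= 2001 leaves {(Argo, Delta, Vic, 40, 13, 6, 1995, Rae), (Argo, Delta, Vic, 40, 35, 14, 1994, Mo), (Argo, Gamma, Jo, 36, 13, 6, 1995, Rae), (Argo, Gamma, Jo, 36, 35, 14, 1994, Mo), (Argo, Helix, Lee, 18, 13, 6, 1995, Rae), (Argo, Helix, Lee, 18, 35, 14, 1994, Mo), (Argo, Vega, Ivy, 15, 13, 6, 1995, Rae), (Argo, Vega, Ivy, 15, 35, 14, 1994, Mo), (Lyra, Echo, Wes, 1, 8, 39, 2001, Kim)}.
π[title, mid, sid]: project onto (title, mid, sid) (6 duplicate(s) eliminated) → {(Argo, 13, 6), (Argo, 35, 14), (Lyra, 8, 39)}

{(Argo, 13, 6), (Argo, 35, 14), (Lyra, 8, 39)}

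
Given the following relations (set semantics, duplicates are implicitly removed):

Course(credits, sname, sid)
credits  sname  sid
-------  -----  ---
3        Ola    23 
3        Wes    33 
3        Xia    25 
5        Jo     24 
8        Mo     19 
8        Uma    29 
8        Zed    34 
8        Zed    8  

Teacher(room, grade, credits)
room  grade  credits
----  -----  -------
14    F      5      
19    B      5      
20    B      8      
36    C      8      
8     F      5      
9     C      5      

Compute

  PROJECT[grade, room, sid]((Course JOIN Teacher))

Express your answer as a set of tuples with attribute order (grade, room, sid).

{(B, 19, 24), (B, 20, 19), (B, 20, 29), (B, 20, 34), (B, 20, 8), (C, 36, 19), (C, 36, 29), (C, 36, 34), (C, 36, 8), (C, 9, 24), (F, 14, 24), (F, 8, 24)}

Joining Course and Teacher on credits yields {(5, Jo, 24, 14, F), (5, Jo, 24, 19, B), (5, Jo, 24, 8, F), (5, Jo, 24, 9, C), (8, Mo, 19, 20, B), (8, Mo, 19, 36, C), (8, Uma, 29, 20, B), (8, Uma, 29, 36, C), (8, Zed, 34, 20, B), (8, Zed, 34, 36, C), (8, Zed, 8, 20, B), (8, Zed, 8, 36, C)}.
π[grade, room, sid]: project onto (grade, room, sid) → {(B, 19, 24), (B, 20, 19), (B, 20, 29), (B, 20, 34), (B, 20, 8), (C, 36, 19), (C, 36, 29), (C, 36, 34), (C, 36, 8), (C, 9, 24), (F, 14, 24), (F, 8, 24)}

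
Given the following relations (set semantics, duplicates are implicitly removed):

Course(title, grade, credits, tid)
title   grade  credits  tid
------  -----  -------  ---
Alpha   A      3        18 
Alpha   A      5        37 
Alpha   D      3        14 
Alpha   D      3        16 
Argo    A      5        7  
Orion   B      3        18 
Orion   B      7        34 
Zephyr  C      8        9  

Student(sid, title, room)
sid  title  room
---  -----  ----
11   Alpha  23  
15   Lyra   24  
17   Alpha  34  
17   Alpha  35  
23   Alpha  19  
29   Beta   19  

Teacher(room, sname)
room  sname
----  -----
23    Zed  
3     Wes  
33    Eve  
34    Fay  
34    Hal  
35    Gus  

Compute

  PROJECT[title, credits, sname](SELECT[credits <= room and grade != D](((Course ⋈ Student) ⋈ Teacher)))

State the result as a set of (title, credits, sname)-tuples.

{(Alpha, 3, Fay), (Alpha, 3, Gus), (Alpha, 3, Hal), (Alpha, 3, Zed), (Alpha, 5, Fay), (Alpha, 5, Gus), (Alpha, 5, Hal), (Alpha, 5, Zed)}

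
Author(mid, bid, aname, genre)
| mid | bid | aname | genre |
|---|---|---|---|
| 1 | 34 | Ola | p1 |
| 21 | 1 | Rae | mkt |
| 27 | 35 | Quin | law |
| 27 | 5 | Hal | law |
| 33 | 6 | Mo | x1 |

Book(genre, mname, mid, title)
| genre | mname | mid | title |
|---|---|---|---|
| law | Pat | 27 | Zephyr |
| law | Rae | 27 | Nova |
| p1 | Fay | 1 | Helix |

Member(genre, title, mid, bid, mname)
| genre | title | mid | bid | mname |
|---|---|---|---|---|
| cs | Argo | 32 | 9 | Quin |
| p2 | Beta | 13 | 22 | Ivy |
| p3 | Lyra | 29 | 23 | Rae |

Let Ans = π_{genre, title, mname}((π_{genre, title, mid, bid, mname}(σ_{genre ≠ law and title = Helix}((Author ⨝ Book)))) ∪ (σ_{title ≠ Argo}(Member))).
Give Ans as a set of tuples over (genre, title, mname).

{(p1, Helix, Fay), (p2, Beta, Ivy), (p3, Lyra, Rae)}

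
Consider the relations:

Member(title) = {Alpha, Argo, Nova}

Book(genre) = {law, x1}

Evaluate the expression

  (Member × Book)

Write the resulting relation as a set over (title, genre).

{(Alpha, law), (Alpha, x1), (Argo, law), (Argo, x1), (Nova, law), (Nova, x1)}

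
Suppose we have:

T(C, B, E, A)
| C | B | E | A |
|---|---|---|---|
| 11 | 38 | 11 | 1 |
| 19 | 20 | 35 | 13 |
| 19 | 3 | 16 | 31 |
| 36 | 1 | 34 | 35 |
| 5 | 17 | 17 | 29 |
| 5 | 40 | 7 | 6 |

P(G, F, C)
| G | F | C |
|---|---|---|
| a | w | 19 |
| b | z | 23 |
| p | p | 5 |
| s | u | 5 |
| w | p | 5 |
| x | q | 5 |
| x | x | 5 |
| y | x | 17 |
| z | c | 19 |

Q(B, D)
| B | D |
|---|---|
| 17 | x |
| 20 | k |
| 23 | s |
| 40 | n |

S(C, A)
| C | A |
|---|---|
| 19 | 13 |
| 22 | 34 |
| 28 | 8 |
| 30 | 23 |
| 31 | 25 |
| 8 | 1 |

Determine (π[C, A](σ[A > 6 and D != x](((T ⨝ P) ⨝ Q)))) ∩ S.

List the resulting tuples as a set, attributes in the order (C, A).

Joining T and P on C yields {(19, 20, 35, 13, a, w), (19, 20, 35, 13, z, c), (19, 3, 16, 31, a, w), (19, 3, 16, 31, z, c), (5, 17, 17, 29, p, p), (5, 17, 17, 29, s, u), (5, 17, 17, 29, w, p), (5, 17, 17, 29, x, q), (5, 17, 17, 29, x, x), (5, 40, 7, 6, p, p), (5, 40, 7, 6, s, u), (5, 40, 7, 6, w, p), (5, 40, 7, 6, x, q), (5, 40, 7, 6, x, x)}.
Joining (T ⨝ P) and Q on B yields {(19, 20, 35, 13, a, w, k), (19, 20, 35, 13, z, c, k), (5, 17, 17, 29, p, p, x), (5, 17, 17, 29, s, u, x), (5, 17, 17, 29, w, p, x), (5, 17, 17, 29, x, q, x), (5, 17, 17, 29, x, x, x), (5, 40, 7, 6, p, p, n), (5, 40, 7, 6, s, u, n), (5, 40, 7, 6, w, p, n), (5, 40, 7, 6, x, q, n), (5, 40, 7, 6, x, x, n)}.
Filtering on A > 6 and D != x leaves {(19, 20, 35, 13, a, w, k), (19, 20, 35, 13, z, c, k)}.
π_{C, A} gives {(19, 13)} (1 duplicate(s) eliminated).
Taking the intersection: {(19, 13)}

{(19, 13)}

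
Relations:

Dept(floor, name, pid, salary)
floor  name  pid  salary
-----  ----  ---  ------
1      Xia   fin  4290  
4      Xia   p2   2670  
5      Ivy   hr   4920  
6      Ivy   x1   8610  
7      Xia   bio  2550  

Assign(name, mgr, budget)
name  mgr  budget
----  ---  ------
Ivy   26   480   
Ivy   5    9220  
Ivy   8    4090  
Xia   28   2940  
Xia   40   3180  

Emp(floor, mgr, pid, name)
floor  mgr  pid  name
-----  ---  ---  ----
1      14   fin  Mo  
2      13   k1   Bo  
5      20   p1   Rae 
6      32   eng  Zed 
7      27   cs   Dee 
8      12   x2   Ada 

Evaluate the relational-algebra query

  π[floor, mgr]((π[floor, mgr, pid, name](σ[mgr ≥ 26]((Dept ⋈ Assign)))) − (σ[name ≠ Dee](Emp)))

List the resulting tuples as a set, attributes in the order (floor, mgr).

{(1, 28), (1, 40), (4, 28), (4, 40), (5, 26), (6, 26), (7, 28), (7, 40)}

Natural join on name: {(1, Xia, fin, 4290, 28, 2940), (1, Xia, fin, 4290, 40, 3180), (4, Xia, p2, 2670, 28, 2940), (4, Xia, p2, 2670, 40, 3180), (5, Ivy, hr, 4920, 26, 480), (5, Ivy, hr, 4920, 5, 9220), (5, Ivy, hr, 4920, 8, 4090), (6, Ivy, x1, 8610, 26, 480), (6, Ivy, x1, 8610, 5, 9220), (6, Ivy, x1, 8610, 8, 4090), (7, Xia, bio, 2550, 28, 2940), (7, Xia, bio, 2550, 40, 3180)}
Selection mgr ≥ 26: {(1, Xia, fin, 4290, 28, 2940), (1, Xia, fin, 4290, 40, 3180), (4, Xia, p2, 2670, 28, 2940), (4, Xia, p2, 2670, 40, 3180), (5, Ivy, hr, 4920, 26, 480), (6, Ivy, x1, 8610, 26, 480), (7, Xia, bio, 2550, 28, 2940), (7, Xia, bio, 2550, 40, 3180)}
Keep only column(s) floor, mgr, pid, name: {(1, 28, fin, Xia), (1, 40, fin, Xia), (4, 28, p2, Xia), (4, 40, p2, Xia), (5, 26, hr, Ivy), (6, 26, x1, Ivy), (7, 28, bio, Xia), (7, 40, bio, Xia)}
Selection name ≠ Dee: {(1, 14, fin, Mo), (2, 13, k1, Bo), (5, 20, p1, Rae), (6, 32, eng, Zed), (8, 12, x2, Ada)}
Taking the difference: {(1, 28, fin, Xia), (1, 40, fin, Xia), (4, 28, p2, Xia), (4, 40, p2, Xia), (5, 26, hr, Ivy), (6, 26, x1, Ivy), (7, 28, bio, Xia), (7, 40, bio, Xia)}
Keep only column(s) floor, mgr: {(1, 28), (1, 40), (4, 28), (4, 40), (5, 26), (6, 26), (7, 28), (7, 40)}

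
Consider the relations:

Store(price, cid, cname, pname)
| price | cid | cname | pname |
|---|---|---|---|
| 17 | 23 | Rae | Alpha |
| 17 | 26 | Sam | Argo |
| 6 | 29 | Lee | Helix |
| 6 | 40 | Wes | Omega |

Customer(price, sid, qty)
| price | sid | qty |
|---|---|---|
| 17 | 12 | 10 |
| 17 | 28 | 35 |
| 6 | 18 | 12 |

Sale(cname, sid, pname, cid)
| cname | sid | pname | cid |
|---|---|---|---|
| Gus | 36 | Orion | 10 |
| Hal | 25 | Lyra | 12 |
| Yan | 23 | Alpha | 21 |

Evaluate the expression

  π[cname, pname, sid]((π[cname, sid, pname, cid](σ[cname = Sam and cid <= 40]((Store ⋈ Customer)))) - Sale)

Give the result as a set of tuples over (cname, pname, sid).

Natural join on price: {(17, 23, Rae, Alpha, 12, 10), (17, 23, Rae, Alpha, 28, 35), (17, 26, Sam, Argo, 12, 10), (17, 26, Sam, Argo, 28, 35), (6, 29, Lee, Helix, 18, 12), (6, 40, Wes, Omega, 18, 12)}
Selection cname = Sam and cid <= 40: {(17, 26, Sam, Argo, 12, 10), (17, 26, Sam, Argo, 28, 35)}
Projecting to cname, sid, pname, cid: {(Sam, 12, Argo, 26), (Sam, 28, Argo, 26)}
Difference: {(Sam, 12, Argo, 26), (Sam, 28, Argo, 26)} with {(Gus, 36, Orion, 10), (Hal, 25, Lyra, 12), (Yan, 23, Alpha, 21)} → {(Sam, 12, Argo, 26), (Sam, 28, Argo, 26)}
Projecting to cname, pname, sid: {(Sam, Argo, 12), (Sam, Argo, 28)}

{(Sam, Argo, 12), (Sam, Argo, 28)}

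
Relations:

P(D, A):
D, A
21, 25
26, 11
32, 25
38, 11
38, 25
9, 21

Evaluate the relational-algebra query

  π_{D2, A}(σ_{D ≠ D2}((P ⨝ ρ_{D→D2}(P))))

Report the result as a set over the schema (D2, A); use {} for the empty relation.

{(21, 25), (26, 11), (32, 25), (38, 11), (38, 25)}

ρ[D→D2]: schema becomes (D2, A); tuples unchanged.
Natural join on A: {(21, 25, 21), (21, 25, 32), (21, 25, 38), (26, 11, 26), (26, 11, 38), (32, 25, 21), (32, 25, 32), (32, 25, 38), (38, 11, 26), (38, 11, 38), (38, 25, 21), (38, 25, 32), (38, 25, 38), (9, 21, 9)}
Selection D ≠ D2: {(21, 25, 32), (21, 25, 38), (26, 11, 38), (32, 25, 21), (32, 25, 38), (38, 11, 26), (38, 25, 21), (38, 25, 32)}
π[D2, A]: project onto (D2, A) (3 duplicate(s) eliminated) → {(21, 25), (26, 11), (32, 25), (38, 11), (38, 25)}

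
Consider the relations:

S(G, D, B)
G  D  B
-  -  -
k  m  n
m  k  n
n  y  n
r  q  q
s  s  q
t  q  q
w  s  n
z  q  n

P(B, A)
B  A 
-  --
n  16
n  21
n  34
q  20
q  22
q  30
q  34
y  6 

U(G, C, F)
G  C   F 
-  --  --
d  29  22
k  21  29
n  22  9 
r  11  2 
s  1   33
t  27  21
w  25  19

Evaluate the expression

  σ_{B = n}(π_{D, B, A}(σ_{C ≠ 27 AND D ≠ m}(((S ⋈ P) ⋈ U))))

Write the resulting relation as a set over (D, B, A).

{(s, n, 16), (s, n, 21), (s, n, 34), (y, n, 16), (y, n, 21), (y, n, 34)}

S ⋈ P (natural join on B): {(k, m, n, 16), (k, m, n, 21), (k, m, n, 34), (m, k, n, 16), (m, k, n, 21), (m, k, n, 34), (n, y, n, 16), (n, y, n, 21), (n, y, n, 34), (r, q, q, 20), (r, q, q, 22), (r, q, q, 30), (r, q, q, 34), (s, s, q, 20), (s, s, q, 22), (s, s, q, 30), (s, s, q, 34), (t, q, q, 20), (t, q, q, 22), (t, q, q, 30), (t, q, q, 34), (w, s, n, 16), (w, s, n, 21), (w, s, n, 34), (z, q, n, 16), (z, q, n, 21), (z, q, n, 34)}
(S ⋈ P) ⋈ U (natural join on G): {(k, m, n, 16, 21, 29), (k, m, n, 21, 21, 29), (k, m, n, 34, 21, 29), (n, y, n, 16, 22, 9), (n, y, n, 21, 22, 9), (n, y, n, 34, 22, 9), (r, q, q, 20, 11, 2), (r, q, q, 22, 11, 2), (r, q, q, 30, 11, 2), (r, q, q, 34, 11, 2), (s, s, q, 20, 1, 33), (s, s, q, 22, 1, 33), (s, s, q, 30, 1, 33), (s, s, q, 34, 1, 33), (t, q, q, 20, 27, 21), (t, q, q, 22, 27, 21), (t, q, q, 30, 27, 21), (t, q, q, 34, 27, 21), (w, s, n, 16, 25, 19), (w, s, n, 21, 25, 19), (w, s, n, 34, 25, 19)}
Selection C ≠ 27 AND D ≠ m: {(n, y, n, 16, 22, 9), (n, y, n, 21, 22, 9), (n, y, n, 34, 22, 9), (r, q, q, 20, 11, 2), (r, q, q, 22, 11, 2), (r, q, q, 30, 11, 2), (r, q, q, 34, 11, 2), (s, s, q, 20, 1, 33), (s, s, q, 22, 1, 33), (s, s, q, 30, 1, 33), (s, s, q, 34, 1, 33), (w, s, n, 16, 25, 19), (w, s, n, 21, 25, 19), (w, s, n, 34, 25, 19)}
π[D, B, A]: project onto (D, B, A) → {(q, q, 20), (q, q, 22), (q, q, 30), (q, q, 34), (s, n, 16), (s, n, 21), (s, n, 34), (s, q, 20), (s, q, 22), (s, q, 30), (s, q, 34), (y, n, 16), (y, n, 21), (y, n, 34)}
Selection B = n: {(s, n, 16), (s, n, 21), (s, n, 34), (y, n, 16), (y, n, 21), (y, n, 34)}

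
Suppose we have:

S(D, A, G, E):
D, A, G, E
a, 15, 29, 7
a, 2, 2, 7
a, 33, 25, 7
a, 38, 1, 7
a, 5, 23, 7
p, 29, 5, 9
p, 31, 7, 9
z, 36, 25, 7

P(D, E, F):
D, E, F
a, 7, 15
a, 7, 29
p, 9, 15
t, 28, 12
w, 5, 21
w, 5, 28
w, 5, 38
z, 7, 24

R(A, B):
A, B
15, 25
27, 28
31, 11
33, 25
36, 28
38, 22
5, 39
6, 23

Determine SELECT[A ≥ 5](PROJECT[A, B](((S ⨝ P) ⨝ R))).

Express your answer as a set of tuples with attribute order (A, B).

{(15, 25), (31, 11), (33, 25), (36, 28), (38, 22), (5, 39)}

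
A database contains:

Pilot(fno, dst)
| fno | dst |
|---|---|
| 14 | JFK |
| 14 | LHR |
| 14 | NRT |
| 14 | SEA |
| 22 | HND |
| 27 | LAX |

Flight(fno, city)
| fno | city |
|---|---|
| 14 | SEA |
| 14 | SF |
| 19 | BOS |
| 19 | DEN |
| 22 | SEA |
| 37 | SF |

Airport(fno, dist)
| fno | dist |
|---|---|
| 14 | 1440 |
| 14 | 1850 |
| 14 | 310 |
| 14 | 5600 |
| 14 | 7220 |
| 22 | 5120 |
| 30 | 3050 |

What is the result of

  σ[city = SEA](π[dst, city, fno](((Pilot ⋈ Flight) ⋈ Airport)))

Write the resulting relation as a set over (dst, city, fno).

Natural join on fno: {(14, JFK, SEA), (14, JFK, SF), (14, LHR, SEA), (14, LHR, SF), (14, NRT, SEA), (14, NRT, SF), (14, SEA, SEA), (14, SEA, SF), (22, HND, SEA)}
Natural join on fno: {(14, JFK, SEA, 1440), (14, JFK, SEA, 1850), (14, JFK, SEA, 310), (14, JFK, SEA, 5600), (14, JFK, SEA, 7220), (14, JFK, SF, 1440), (14, JFK, SF, 1850), (14, JFK, SF, 310), (14, JFK, SF, 5600), (14, JFK, SF, 7220), (14, LHR, SEA, 1440), (14, LHR, SEA, 1850), (14, LHR, SEA, 310), (14, LHR, SEA, 5600), (14, LHR, SEA, 7220), (14, LHR, SF, 1440), (14, LHR, SF, 1850), (14, LHR, SF, 310), (14, LHR, SF, 5600), (14, LHR, SF, 7220), (14, NRT, SEA, 1440), (14, NRT, SEA, 1850), (14, NRT, SEA, 310), (14, NRT, SEA, 5600), (14, NRT, SEA, 7220), (14, NRT, SF, 1440), (14, NRT, SF, 1850), (14, NRT, SF, 310), (14, NRT, SF, 5600), (14, NRT, SF, 7220), (14, SEA, SEA, 1440), (14, SEA, SEA, 1850), (14, SEA, SEA, 310), (14, SEA, SEA, 5600), (14, SEA, SEA, 7220), (14, SEA, SF, 1440), (14, SEA, SF, 1850), (14, SEA, SF, 310), (14, SEA, SF, 5600), (14, SEA, SF, 7220), (22, HND, SEA, 5120)}
Keep only column(s) dst, city, fno (32 duplicate(s) eliminated): {(HND, SEA, 22), (JFK, SEA, 14), (JFK, SF, 14), (LHR, SEA, 14), (LHR, SF, 14), (NRT, SEA, 14), (NRT, SF, 14), (SEA, SEA, 14), (SEA, SF, 14)}
Selection city = SEA: {(HND, SEA, 22), (JFK, SEA, 14), (LHR, SEA, 14), (NRT, SEA, 14), (SEA, SEA, 14)}

{(HND, SEA, 22), (JFK, SEA, 14), (LHR, SEA, 14), (NRT, SEA, 14), (SEA, SEA, 14)}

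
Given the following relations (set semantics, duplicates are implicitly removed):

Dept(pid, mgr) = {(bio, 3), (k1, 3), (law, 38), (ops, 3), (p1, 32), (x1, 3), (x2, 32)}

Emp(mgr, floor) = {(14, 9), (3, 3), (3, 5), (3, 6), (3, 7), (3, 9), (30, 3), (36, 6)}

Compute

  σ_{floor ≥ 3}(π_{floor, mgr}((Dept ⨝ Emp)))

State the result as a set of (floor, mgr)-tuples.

{(3, 3), (5, 3), (6, 3), (7, 3), (9, 3)}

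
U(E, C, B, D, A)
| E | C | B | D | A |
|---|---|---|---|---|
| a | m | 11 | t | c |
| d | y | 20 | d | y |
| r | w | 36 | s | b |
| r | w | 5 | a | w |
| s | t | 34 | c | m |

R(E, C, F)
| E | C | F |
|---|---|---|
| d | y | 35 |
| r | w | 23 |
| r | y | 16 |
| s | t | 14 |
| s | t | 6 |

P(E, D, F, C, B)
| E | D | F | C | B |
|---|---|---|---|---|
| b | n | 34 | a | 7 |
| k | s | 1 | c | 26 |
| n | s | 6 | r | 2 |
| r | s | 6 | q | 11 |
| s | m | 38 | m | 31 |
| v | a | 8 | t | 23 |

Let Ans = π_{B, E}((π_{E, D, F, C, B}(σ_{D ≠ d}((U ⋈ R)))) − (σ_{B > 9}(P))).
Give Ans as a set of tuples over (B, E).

{(34, s), (36, r), (5, r)}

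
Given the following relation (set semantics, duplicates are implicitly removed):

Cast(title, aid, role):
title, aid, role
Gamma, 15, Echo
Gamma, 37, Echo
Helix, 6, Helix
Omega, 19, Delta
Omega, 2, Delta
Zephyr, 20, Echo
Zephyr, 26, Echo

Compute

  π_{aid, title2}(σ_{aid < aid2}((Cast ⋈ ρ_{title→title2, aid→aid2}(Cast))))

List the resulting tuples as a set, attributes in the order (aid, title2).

{(15, Gamma), (15, Zephyr), (2, Omega), (20, Gamma), (20, Zephyr), (26, Gamma)}

ρ[title→title2, aid→aid2]: schema becomes (title2, aid2, role); tuples unchanged.
Cast ⋈ ρ_{title→title2, aid→aid2}(Cast) (natural join on role): {(Gamma, 15, Echo, Gamma, 15), (Gamma, 15, Echo, Gamma, 37), (Gamma, 15, Echo, Zephyr, 20), (Gamma, 15, Echo, Zephyr, 26), (Gamma, 37, Echo, Gamma, 15), (Gamma, 37, Echo, Gamma, 37), (Gamma, 37, Echo, Zephyr, 20), (Gamma, 37, Echo, Zephyr, 26), (Helix, 6, Helix, Helix, 6), (Omega, 19, Delta, Omega, 19), (Omega, 19, Delta, Omega, 2), (Omega, 2, Delta, Omega, 19), (Omega, 2, Delta, Omega, 2), (Zephyr, 20, Echo, Gamma, 15), (Zephyr, 20, Echo, Gamma, 37), (Zephyr, 20, Echo, Zephyr, 20), (Zephyr, 20, Echo, Zephyr, 26), (Zephyr, 26, Echo, Gamma, 15), (Zephyr, 26, Echo, Gamma, 37), (Zephyr, 26, Echo, Zephyr, 20), (Zephyr, 26, Echo, Zephyr, 26)}
Selection aid < aid2: {(Gamma, 15, Echo, Gamma, 37), (Gamma, 15, Echo, Zephyr, 20), (Gamma, 15, Echo, Zephyr, 26), (Omega, 2, Delta, Omega, 19), (Zephyr, 20, Echo, Gamma, 37), (Zephyr, 20, Echo, Zephyr, 26), (Zephyr, 26, Echo, Gamma, 37)}
π[aid, title2]: project onto (aid, title2) (1 duplicate(s) eliminated) → {(15, Gamma), (15, Zephyr), (2, Omega), (20, Gamma), (20, Zephyr), (26, Gamma)}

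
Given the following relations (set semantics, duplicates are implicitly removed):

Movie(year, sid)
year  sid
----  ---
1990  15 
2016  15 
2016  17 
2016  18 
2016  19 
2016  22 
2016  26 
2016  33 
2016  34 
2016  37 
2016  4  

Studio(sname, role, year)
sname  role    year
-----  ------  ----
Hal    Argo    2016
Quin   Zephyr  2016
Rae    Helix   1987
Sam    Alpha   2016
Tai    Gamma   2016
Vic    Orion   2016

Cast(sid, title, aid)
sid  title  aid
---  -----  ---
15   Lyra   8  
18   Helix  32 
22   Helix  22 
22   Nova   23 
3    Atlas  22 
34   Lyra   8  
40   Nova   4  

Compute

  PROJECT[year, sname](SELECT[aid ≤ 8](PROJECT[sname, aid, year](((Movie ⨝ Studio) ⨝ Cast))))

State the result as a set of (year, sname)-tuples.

{(2016, Hal), (2016, Quin), (2016, Sam), (2016, Tai), (2016, Vic)}

Movie ⋈ Studio (natural join on year): {(2016, 15, Hal, Argo), (2016, 15, Quin, Zephyr), (2016, 15, Sam, Alpha), (2016, 15, Tai, Gamma), (2016, 15, Vic, Orion), (2016, 17, Hal, Argo), (2016, 17, Quin, Zephyr), (2016, 17, Sam, Alpha), (2016, 17, Tai, Gamma), (2016, 17, Vic, Orion), (2016, 18, Hal, Argo), (2016, 18, Quin, Zephyr), (2016, 18, Sam, Alpha), (2016, 18, Tai, Gamma), (2016, 18, Vic, Orion), (2016, 19, Hal, Argo), (2016, 19, Quin, Zephyr), (2016, 19, Sam, Alpha), (2016, 19, Tai, Gamma), (2016, 19, Vic, Orion), (2016, 22, Hal, Argo), (2016, 22, Quin, Zephyr), (2016, 22, Sam, Alpha), (2016, 22, Tai, Gamma), (2016, 22, Vic, Orion), (2016, 26, Hal, Argo), (2016, 26, Quin, Zephyr), (2016, 26, Sam, Alpha), (2016, 26, Tai, Gamma), (2016, 26, Vic, Orion), (2016, 33, Hal, Argo), (2016, 33, Quin, Zephyr), (2016, 33, Sam, Alpha), (2016, 33, Tai, Gamma), (2016, 33, Vic, Orion), (2016, 34, Hal, Argo), (2016, 34, Quin, Zephyr), (2016, 34, Sam, Alpha), (2016, 34, Tai, Gamma), (2016, 34, Vic, Orion), (2016, 37, Hal, Argo), (2016, 37, Quin, Zephyr), (2016, 37, Sam, Alpha), (2016, 37, Tai, Gamma), (2016, 37, Vic, Orion), (2016, 4, Hal, Argo), (2016, 4, Quin, Zephyr), (2016, 4, Sam, Alpha), (2016, 4, Tai, Gamma), (2016, 4, Vic, Orion)}
(Movie ⨝ Studio) ⋈ Cast (natural join on sid): {(2016, 15, Hal, Argo, Lyra, 8), (2016, 15, Quin, Zephyr, Lyra, 8), (2016, 15, Sam, Alpha, Lyra, 8), (2016, 15, Tai, Gamma, Lyra, 8), (2016, 15, Vic, Orion, Lyra, 8), (2016, 18, Hal, Argo, Helix, 32), (2016, 18, Quin, Zephyr, Helix, 32), (2016, 18, Sam, Alpha, Helix, 32), (2016, 18, Tai, Gamma, Helix, 32), (2016, 18, Vic, Orion, Helix, 32), (2016, 22, Hal, Argo, Helix, 22), (2016, 22, Hal, Argo, Nova, 23), (2016, 22, Quin, Zephyr, Helix, 22), (2016, 22, Quin, Zephyr, Nova, 23), (2016, 22, Sam, Alpha, Helix, 22), (2016, 22, Sam, Alpha, Nova, 23), (2016, 22, Tai, Gamma, Helix, 22), (2016, 22, Tai, Gamma, Nova, 23), (2016, 22, Vic, Orion, Helix, 22), (2016, 22, Vic, Orion, Nova, 23), (2016, 34, Hal, Argo, Lyra, 8), (2016, 34, Quin, Zephyr, Lyra, 8), (2016, 34, Sam, Alpha, Lyra, 8), (2016, 34, Tai, Gamma, Lyra, 8), (2016, 34, Vic, Orion, Lyra, 8)}
π[sname, aid, year]: project onto (sname, aid, year) (5 duplicate(s) eliminated) → {(Hal, 22, 2016), (Hal, 23, 2016), (Hal, 32, 2016), (Hal, 8, 2016), (Quin, 22, 2016), (Quin, 23, 2016), (Quin, 32, 2016), (Quin, 8, 2016), (Sam, 22, 2016), (Sam, 23, 2016), (Sam, 32, 2016), (Sam, 8, 2016), (Tai, 22, 2016), (Tai, 23, 2016), (Tai, 32, 2016), (Tai, 8, 2016), (Vic, 22, 2016), (Vic, 23, 2016), (Vic, 32, 2016), (Vic, 8, 2016)}
Filtering on aid ≤ 8 leaves {(Hal, 8, 2016), (Quin, 8, 2016), (Sam, 8, 2016), (Tai, 8, 2016), (Vic, 8, 2016)}.
π[year, sname]: project onto (year, sname) → {(2016, Hal), (2016, Quin), (2016, Sam), (2016, Tai), (2016, Vic)}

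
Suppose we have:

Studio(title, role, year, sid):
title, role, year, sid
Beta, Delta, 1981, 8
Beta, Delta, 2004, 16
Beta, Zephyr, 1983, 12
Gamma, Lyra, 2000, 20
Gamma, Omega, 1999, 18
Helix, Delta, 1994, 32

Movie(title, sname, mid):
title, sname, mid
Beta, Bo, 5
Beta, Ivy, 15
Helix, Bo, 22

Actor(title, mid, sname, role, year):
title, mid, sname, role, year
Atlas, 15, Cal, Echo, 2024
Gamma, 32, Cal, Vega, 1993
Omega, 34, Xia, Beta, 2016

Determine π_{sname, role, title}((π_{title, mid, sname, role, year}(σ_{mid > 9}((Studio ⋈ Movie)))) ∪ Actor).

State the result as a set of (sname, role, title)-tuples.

Natural join on title: {(Beta, Delta, 1981, 8, Bo, 5), (Beta, Delta, 1981, 8, Ivy, 15), (Beta, Delta, 2004, 16, Bo, 5), (Beta, Delta, 2004, 16, Ivy, 15), (Beta, Zephyr, 1983, 12, Bo, 5), (Beta, Zephyr, 1983, 12, Ivy, 15), (Helix, Delta, 1994, 32, Bo, 22)}
Filtering on mid > 9 leaves {(Beta, Delta, 1981, 8, Ivy, 15), (Beta, Delta, 2004, 16, Ivy, 15), (Beta, Zephyr, 1983, 12, Ivy, 15), (Helix, Delta, 1994, 32, Bo, 22)}.
Projecting to title, mid, sname, role, year: {(Beta, 15, Ivy, Delta, 1981), (Beta, 15, Ivy, Delta, 2004), (Beta, 15, Ivy, Zephyr, 1983), (Helix, 22, Bo, Delta, 1994)}
Union: {(Beta, 15, Ivy, Delta, 1981), (Beta, 15, Ivy, Delta, 2004), (Beta, 15, Ivy, Zephyr, 1983), (Helix, 22, Bo, Delta, 1994)} with {(Atlas, 15, Cal, Echo, 2024), (Gamma, 32, Cal, Vega, 1993), (Omega, 34, Xia, Beta, 2016)} → {(Atlas, 15, Cal, Echo, 2024), (Beta, 15, Ivy, Delta, 1981), (Beta, 15, Ivy, Delta, 2004), (Beta, 15, Ivy, Zephyr, 1983), (Gamma, 32, Cal, Vega, 1993), (Helix, 22, Bo, Delta, 1994), (Omega, 34, Xia, Beta, 2016)}
Projecting to sname, role, title (1 duplicate(s) eliminated): {(Bo, Delta, Helix), (Cal, Echo, Atlas), (Cal, Vega, Gamma), (Ivy, Delta, Beta), (Ivy, Zephyr, Beta), (Xia, Beta, Omega)}

{(Bo, Delta, Helix), (Cal, Echo, Atlas), (Cal, Vega, Gamma), (Ivy, Delta, Beta), (Ivy, Zephyr, Beta), (Xia, Beta, Omega)}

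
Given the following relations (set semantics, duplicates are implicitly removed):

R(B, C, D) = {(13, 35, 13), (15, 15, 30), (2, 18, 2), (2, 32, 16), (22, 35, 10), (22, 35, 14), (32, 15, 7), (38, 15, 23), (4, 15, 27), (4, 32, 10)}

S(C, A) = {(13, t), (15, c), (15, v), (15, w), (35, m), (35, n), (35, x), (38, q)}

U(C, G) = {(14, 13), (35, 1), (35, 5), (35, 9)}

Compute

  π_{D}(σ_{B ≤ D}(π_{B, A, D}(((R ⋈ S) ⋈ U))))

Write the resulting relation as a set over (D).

{13}

Natural join on C: {(13, 35, 13, m), (13, 35, 13, n), (13, 35, 13, x), (15, 15, 30, c), (15, 15, 30, v), (15, 15, 30, w), (22, 35, 10, m), (22, 35, 10, n), (22, 35, 10, x), (22, 35, 14, m), (22, 35, 14, n), (22, 35, 14, x), (32, 15, 7, c), (32, 15, 7, v), (32, 15, 7, w), (38, 15, 23, c), (38, 15, 23, v), (38, 15, 23, w), (4, 15, 27, c), (4, 15, 27, v), (4, 15, 27, w)}
Natural join on C: {(13, 35, 13, m, 1), (13, 35, 13, m, 5), (13, 35, 13, m, 9), (13, 35, 13, n, 1), (13, 35, 13, n, 5), (13, 35, 13, n, 9), (13, 35, 13, x, 1), (13, 35, 13, x, 5), (13, 35, 13, x, 9), (22, 35, 10, m, 1), (22, 35, 10, m, 5), (22, 35, 10, m, 9), (22, 35, 10, n, 1), (22, 35, 10, n, 5), (22, 35, 10, n, 9), (22, 35, 10, x, 1), (22, 35, 10, x, 5), (22, 35, 10, x, 9), (22, 35, 14, m, 1), (22, 35, 14, m, 5), (22, 35, 14, m, 9), (22, 35, 14, n, 1), (22, 35, 14, n, 5), (22, 35, 14, n, 9), (22, 35, 14, x, 1), (22, 35, 14, x, 5), (22, 35, 14, x, 9)}
π_{B, A, D} gives {(13, m, 13), (13, n, 13), (13, x, 13), (22, m, 10), (22, m, 14), (22, n, 10), (22, n, 14), (22, x, 10), (22, x, 14)} (18 duplicate(s) eliminated).
σ[B ≤ D]: keep tuples satisfying B ≤ D → {(13, m, 13), (13, n, 13), (13, x, 13)}
π_{D} gives {13} (2 duplicate(s) eliminated).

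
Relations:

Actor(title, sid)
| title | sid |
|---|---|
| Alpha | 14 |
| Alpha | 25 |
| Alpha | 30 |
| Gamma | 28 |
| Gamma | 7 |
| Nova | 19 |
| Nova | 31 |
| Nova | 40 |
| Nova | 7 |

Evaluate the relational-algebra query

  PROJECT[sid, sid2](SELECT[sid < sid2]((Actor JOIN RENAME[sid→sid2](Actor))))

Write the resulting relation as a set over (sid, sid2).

{(14, 25), (14, 30), (19, 31), (19, 40), (25, 30), (31, 40), (7, 19), (7, 28), (7, 31), (7, 40)}

ρ[sid→sid2]: schema becomes (title, sid2); tuples unchanged.
Actor ⋈ RENAME[sid→sid2](Actor) (natural join on title): {(Alpha, 14, 14), (Alpha, 14, 25), (Alpha, 14, 30), (Alpha, 25, 14), (Alpha, 25, 25), (Alpha, 25, 30), (Alpha, 30, 14), (Alpha, 30, 25), (Alpha, 30, 30), (Gamma, 28, 28), (Gamma, 28, 7), (Gamma, 7, 28), (Gamma, 7, 7), (Nova, 19, 19), (Nova, 19, 31), (Nova, 19, 40), (Nova, 19, 7), (Nova, 31, 19), (Nova, 31, 31), (Nova, 31, 40), (Nova, 31, 7), (Nova, 40, 19), (Nova, 40, 31), (Nova, 40, 40), (Nova, 40, 7), (Nova, 7, 19), (Nova, 7, 31), (Nova, 7, 40), (Nova, 7, 7)}
Filtering on sid < sid2 leaves {(Alpha, 14, 25), (Alpha, 14, 30), (Alpha, 25, 30), (Gamma, 7, 28), (Nova, 19, 31), (Nova, 19, 40), (Nova, 31, 40), (Nova, 7, 19), (Nova, 7, 31), (Nova, 7, 40)}.
Projecting to sid, sid2: {(14, 25), (14, 30), (19, 31), (19, 40), (25, 30), (31, 40), (7, 19), (7, 28), (7, 31), (7, 40)}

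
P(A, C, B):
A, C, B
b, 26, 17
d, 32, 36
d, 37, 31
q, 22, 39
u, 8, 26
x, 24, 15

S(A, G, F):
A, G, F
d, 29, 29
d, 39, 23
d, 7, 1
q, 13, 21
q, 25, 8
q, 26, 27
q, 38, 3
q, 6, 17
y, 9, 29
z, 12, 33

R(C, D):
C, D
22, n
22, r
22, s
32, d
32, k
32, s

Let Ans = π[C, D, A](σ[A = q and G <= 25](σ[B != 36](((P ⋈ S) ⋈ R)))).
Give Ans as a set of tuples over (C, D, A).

Joining P and S on A yields {(d, 32, 36, 29, 29), (d, 32, 36, 39, 23), (d, 32, 36, 7, 1), (d, 37, 31, 29, 29), (d, 37, 31, 39, 23), (d, 37, 31, 7, 1), (q, 22, 39, 13, 21), (q, 22, 39, 25, 8), (q, 22, 39, 26, 27), (q, 22, 39, 38, 3), (q, 22, 39, 6, 17)}.
Joining (P ⋈ S) and R on C yields {(d, 32, 36, 29, 29, d), (d, 32, 36, 29, 29, k), (d, 32, 36, 29, 29, s), (d, 32, 36, 39, 23, d), (d, 32, 36, 39, 23, k), (d, 32, 36, 39, 23, s), (d, 32, 36, 7, 1, d), (d, 32, 36, 7, 1, k), (d, 32, 36, 7, 1, s), (q, 22, 39, 13, 21, n), (q, 22, 39, 13, 21, r), (q, 22, 39, 13, 21, s), (q, 22, 39, 25, 8, n), (q, 22, 39, 25, 8, r), (q, 22, 39, 25, 8, s), (q, 22, 39, 26, 27, n), (q, 22, 39, 26, 27, r), (q, 22, 39, 26, 27, s), (q, 22, 39, 38, 3, n), (q, 22, 39, 38, 3, r), (q, 22, 39, 38, 3, s), (q, 22, 39, 6, 17, n), (q, 22, 39, 6, 17, r), (q, 22, 39, 6, 17, s)}.
Selection B != 36: {(q, 22, 39, 13, 21, n), (q, 22, 39, 13, 21, r), (q, 22, 39, 13, 21, s), (q, 22, 39, 25, 8, n), (q, 22, 39, 25, 8, r), (q, 22, 39, 25, 8, s), (q, 22, 39, 26, 27, n), (q, 22, 39, 26, 27, r), (q, 22, 39, 26, 27, s), (q, 22, 39, 38, 3, n), (q, 22, 39, 38, 3, r), (q, 22, 39, 38, 3, s), (q, 22, 39, 6, 17, n), (q, 22, 39, 6, 17, r), (q, 22, 39, 6, 17, s)}
Selection A = q and G <= 25: {(q, 22, 39, 13, 21, n), (q, 22, 39, 13, 21, r), (q, 22, 39, 13, 21, s), (q, 22, 39, 25, 8, n), (q, 22, 39, 25, 8, r), (q, 22, 39, 25, 8, s), (q, 22, 39, 6, 17, n), (q, 22, 39, 6, 17, r), (q, 22, 39, 6, 17, s)}
π_{C, D, A} gives {(22, n, q), (22, r, q), (22, s, q)} (6 duplicate(s) eliminated).

{(22, n, q), (22, r, q), (22, s, q)}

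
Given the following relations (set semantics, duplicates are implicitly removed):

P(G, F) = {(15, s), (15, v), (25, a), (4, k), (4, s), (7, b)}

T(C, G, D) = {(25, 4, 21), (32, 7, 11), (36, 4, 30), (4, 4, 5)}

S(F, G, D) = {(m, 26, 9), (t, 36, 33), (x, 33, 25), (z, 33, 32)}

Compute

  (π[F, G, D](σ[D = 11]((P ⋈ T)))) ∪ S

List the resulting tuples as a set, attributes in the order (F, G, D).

{(b, 7, 11), (m, 26, 9), (t, 36, 33), (x, 33, 25), (z, 33, 32)}

Natural join on G: {(4, k, 25, 21), (4, k, 36, 30), (4, k, 4, 5), (4, s, 25, 21), (4, s, 36, 30), (4, s, 4, 5), (7, b, 32, 11)}
Filtering on D = 11 leaves {(7, b, 32, 11)}.
π[F, G, D]: project onto (F, G, D) → {(b, 7, 11)}
Taking the union: {(b, 7, 11), (m, 26, 9), (t, 36, 33), (x, 33, 25), (z, 33, 32)}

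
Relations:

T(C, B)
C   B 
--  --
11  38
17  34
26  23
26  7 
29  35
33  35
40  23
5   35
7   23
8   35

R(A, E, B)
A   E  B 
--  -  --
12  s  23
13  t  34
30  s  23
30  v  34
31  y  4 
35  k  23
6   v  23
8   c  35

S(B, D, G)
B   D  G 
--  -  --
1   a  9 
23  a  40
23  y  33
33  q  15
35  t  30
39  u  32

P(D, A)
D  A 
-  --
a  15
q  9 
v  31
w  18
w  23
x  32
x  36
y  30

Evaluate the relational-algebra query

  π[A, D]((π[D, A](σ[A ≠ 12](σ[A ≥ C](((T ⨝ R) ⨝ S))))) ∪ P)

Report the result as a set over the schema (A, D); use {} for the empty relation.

{(15, a), (18, w), (23, w), (30, a), (30, y), (31, v), (32, x), (35, a), (35, y), (36, x), (8, t), (9, q)}

Natural join on B: {(17, 34, 13, t), (17, 34, 30, v), (26, 23, 12, s), (26, 23, 30, s), (26, 23, 35, k), (26, 23, 6, v), (29, 35, 8, c), (33, 35, 8, c), (40, 23, 12, s), (40, 23, 30, s), (40, 23, 35, k), (40, 23, 6, v), (5, 35, 8, c), (7, 23, 12, s), (7, 23, 30, s), (7, 23, 35, k), (7, 23, 6, v), (8, 35, 8, c)}
Natural join on B: {(26, 23, 12, s, a, 40), (26, 23, 12, s, y, 33), (26, 23, 30, s, a, 40), (26, 23, 30, s, y, 33), (26, 23, 35, k, a, 40), (26, 23, 35, k, y, 33), (26, 23, 6, v, a, 40), (26, 23, 6, v, y, 33), (29, 35, 8, c, t, 30), (33, 35, 8, c, t, 30), (40, 23, 12, s, a, 40), (40, 23, 12, s, y, 33), (40, 23, 30, s, a, 40), (40, 23, 30, s, y, 33), (40, 23, 35, k, a, 40), (40, 23, 35, k, y, 33), (40, 23, 6, v, a, 40), (40, 23, 6, v, y, 33), (5, 35, 8, c, t, 30), (7, 23, 12, s, a, 40), (7, 23, 12, s, y, 33), (7, 23, 30, s, a, 40), (7, 23, 30, s, y, 33), (7, 23, 35, k, a, 40), (7, 23, 35, k, y, 33), (7, 23, 6, v, a, 40), (7, 23, 6, v, y, 33), (8, 35, 8, c, t, 30)}
σ[A ≥ C]: keep tuples satisfying A ≥ C → {(26, 23, 30, s, a, 40), (26, 23, 30, s, y, 33), (26, 23, 35, k, a, 40), (26, 23, 35, k, y, 33), (5, 35, 8, c, t, 30), (7, 23, 12, s, a, 40), (7, 23, 12, s, y, 33), (7, 23, 30, s, a, 40), (7, 23, 30, s, y, 33), (7, 23, 35, k, a, 40), (7, 23, 35, k, y, 33), (8, 35, 8, c, t, 30)}
σ[A ≠ 12]: keep tuples satisfying A ≠ 12 → {(26, 23, 30, s, a, 40), (26, 23, 30, s, y, 33), (26, 23, 35, k, a, 40), (26, 23, 35, k, y, 33), (5, 35, 8, c, t, 30), (7, 23, 30, s, a, 40), (7, 23, 30, s, y, 33), (7, 23, 35, k, a, 40), (7, 23, 35, k, y, 33), (8, 35, 8, c, t, 30)}
π_{D, A} gives {(a, 30), (a, 35), (t, 8), (y, 30), (y, 35)} (5 duplicate(s) eliminated).
Set union of the two operands is {(a, 15), (a, 30), (a, 35), (q, 9), (t, 8), (v, 31), (w, 18), (w, 23), (x, 32), (x, 36), (y, 30), (y, 35)}.
π_{A, D} gives {(15, a), (18, w), (23, w), (30, a), (30, y), (31, v), (32, x), (35, a), (35, y), (36, x), (8, t), (9, q)}.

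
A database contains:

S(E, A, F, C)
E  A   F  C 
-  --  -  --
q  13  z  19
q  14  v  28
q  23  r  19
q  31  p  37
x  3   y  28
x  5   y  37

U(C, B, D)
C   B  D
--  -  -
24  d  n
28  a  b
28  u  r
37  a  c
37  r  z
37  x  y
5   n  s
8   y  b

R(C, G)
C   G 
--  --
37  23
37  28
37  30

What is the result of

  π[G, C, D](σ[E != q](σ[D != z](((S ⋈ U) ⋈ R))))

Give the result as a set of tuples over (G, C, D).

Natural join on C: {(q, 14, v, 28, a, b), (q, 14, v, 28, u, r), (q, 31, p, 37, a, c), (q, 31, p, 37, r, z), (q, 31, p, 37, x, y), (x, 3, y, 28, a, b), (x, 3, y, 28, u, r), (x, 5, y, 37, a, c), (x, 5, y, 37, r, z), (x, 5, y, 37, x, y)}
Natural join on C: {(q, 31, p, 37, a, c, 23), (q, 31, p, 37, a, c, 28), (q, 31, p, 37, a, c, 30), (q, 31, p, 37, r, z, 23), (q, 31, p, 37, r, z, 28), (q, 31, p, 37, r, z, 30), (q, 31, p, 37, x, y, 23), (q, 31, p, 37, x, y, 28), (q, 31, p, 37, x, y, 30), (x, 5, y, 37, a, c, 23), (x, 5, y, 37, a, c, 28), (x, 5, y, 37, a, c, 30), (x, 5, y, 37, r, z, 23), (x, 5, y, 37, r, z, 28), (x, 5, y, 37, r, z, 30), (x, 5, y, 37, x, y, 23), (x, 5, y, 37, x, y, 28), (x, 5, y, 37, x, y, 30)}
Selection D != z: {(q, 31, p, 37, a, c, 23), (q, 31, p, 37, a, c, 28), (q, 31, p, 37, a, c, 30), (q, 31, p, 37, x, y, 23), (q, 31, p, 37, x, y, 28), (q, 31, p, 37, x, y, 30), (x, 5, y, 37, a, c, 23), (x, 5, y, 37, a, c, 28), (x, 5, y, 37, a, c, 30), (x, 5, y, 37, x, y, 23), (x, 5, y, 37, x, y, 28), (x, 5, y, 37, x, y, 30)}
Selection E != q: {(x, 5, y, 37, a, c, 23), (x, 5, y, 37, a, c, 28), (x, 5, y, 37, a, c, 30), (x, 5, y, 37, x, y, 23), (x, 5, y, 37, x, y, 28), (x, 5, y, 37, x, y, 30)}
π_{G, C, D} gives {(23, 37, c), (23, 37, y), (28, 37, c), (28, 37, y), (30, 37, c), (30, 37, y)}.

{(23, 37, c), (23, 37, y), (28, 37, c), (28, 37, y), (30, 37, c), (30, 37, y)}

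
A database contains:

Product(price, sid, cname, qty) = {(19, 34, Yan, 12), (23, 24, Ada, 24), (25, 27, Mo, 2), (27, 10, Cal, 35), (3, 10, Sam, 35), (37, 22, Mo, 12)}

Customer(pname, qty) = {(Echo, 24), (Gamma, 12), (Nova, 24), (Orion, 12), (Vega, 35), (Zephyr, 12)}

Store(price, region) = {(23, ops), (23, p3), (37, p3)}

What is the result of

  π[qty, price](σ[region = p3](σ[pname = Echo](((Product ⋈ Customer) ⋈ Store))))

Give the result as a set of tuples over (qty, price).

Product ⋈ Customer (natural join on qty): {(19, 34, Yan, 12, Gamma), (19, 34, Yan, 12, Orion), (19, 34, Yan, 12, Zephyr), (23, 24, Ada, 24, Echo), (23, 24, Ada, 24, Nova), (27, 10, Cal, 35, Vega), (3, 10, Sam, 35, Vega), (37, 22, Mo, 12, Gamma), (37, 22, Mo, 12, Orion), (37, 22, Mo, 12, Zephyr)}
(Product ⋈ Customer) ⋈ Store (natural join on price): {(23, 24, Ada, 24, Echo, ops), (23, 24, Ada, 24, Echo, p3), (23, 24, Ada, 24, Nova, ops), (23, 24, Ada, 24, Nova, p3), (37, 22, Mo, 12, Gamma, p3), (37, 22, Mo, 12, Orion, p3), (37, 22, Mo, 12, Zephyr, p3)}
Selection pname = Echo: {(23, 24, Ada, 24, Echo, ops), (23, 24, Ada, 24, Echo, p3)}
Selection region = p3: {(23, 24, Ada, 24, Echo, p3)}
Projecting to qty, price: {(24, 23)}

{(24, 23)}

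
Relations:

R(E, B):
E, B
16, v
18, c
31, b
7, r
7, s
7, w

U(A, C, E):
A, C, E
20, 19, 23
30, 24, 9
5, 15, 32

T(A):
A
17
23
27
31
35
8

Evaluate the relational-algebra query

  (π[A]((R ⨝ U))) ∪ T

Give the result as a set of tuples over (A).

{17, 23, 27, 31, 35, 8}

Joining R and U on E yields {}.
Keep only column(s) A: {}
Union: {} with {17, 23, 27, 31, 35, 8} → {17, 23, 27, 31, 35, 8}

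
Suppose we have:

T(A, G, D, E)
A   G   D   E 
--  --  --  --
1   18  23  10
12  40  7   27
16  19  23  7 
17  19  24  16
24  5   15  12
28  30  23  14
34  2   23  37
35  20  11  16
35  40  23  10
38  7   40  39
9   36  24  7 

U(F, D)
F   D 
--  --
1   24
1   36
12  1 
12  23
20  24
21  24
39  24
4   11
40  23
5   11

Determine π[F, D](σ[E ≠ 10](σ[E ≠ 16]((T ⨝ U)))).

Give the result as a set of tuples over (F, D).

Joining T and U on D yields {(1, 18, 23, 10, 12), (1, 18, 23, 10, 40), (16, 19, 23, 7, 12), (16, 19, 23, 7, 40), (17, 19, 24, 16, 1), (17, 19, 24, 16, 20), (17, 19, 24, 16, 21), (17, 19, 24, 16, 39), (28, 30, 23, 14, 12), (28, 30, 23, 14, 40), (34, 2, 23, 37, 12), (34, 2, 23, 37, 40), (35, 20, 11, 16, 4), (35, 20, 11, 16, 5), (35, 40, 23, 10, 12), (35, 40, 23, 10, 40), (9, 36, 24, 7, 1), (9, 36, 24, 7, 20), (9, 36, 24, 7, 21), (9, 36, 24, 7, 39)}.
Filtering on E ≠ 16 leaves {(1, 18, 23, 10, 12), (1, 18, 23, 10, 40), (16, 19, 23, 7, 12), (16, 19, 23, 7, 40), (28, 30, 23, 14, 12), (28, 30, 23, 14, 40), (34, 2, 23, 37, 12), (34, 2, 23, 37, 40), (35, 40, 23, 10, 12), (35, 40, 23, 10, 40), (9, 36, 24, 7, 1), (9, 36, 24, 7, 20), (9, 36, 24, 7, 21), (9, 36, 24, 7, 39)}.
Filtering on E ≠ 10 leaves {(16, 19, 23, 7, 12), (16, 19, 23, 7, 40), (28, 30, 23, 14, 12), (28, 30, 23, 14, 40), (34, 2, 23, 37, 12), (34, 2, 23, 37, 40), (9, 36, 24, 7, 1), (9, 36, 24, 7, 20), (9, 36, 24, 7, 21), (9, 36, 24, 7, 39)}.
π[F, D]: project onto (F, D) (4 duplicate(s) eliminated) → {(1, 24), (12, 23), (20, 24), (21, 24), (39, 24), (40, 23)}

{(1, 24), (12, 23), (20, 24), (21, 24), (39, 24), (40, 23)}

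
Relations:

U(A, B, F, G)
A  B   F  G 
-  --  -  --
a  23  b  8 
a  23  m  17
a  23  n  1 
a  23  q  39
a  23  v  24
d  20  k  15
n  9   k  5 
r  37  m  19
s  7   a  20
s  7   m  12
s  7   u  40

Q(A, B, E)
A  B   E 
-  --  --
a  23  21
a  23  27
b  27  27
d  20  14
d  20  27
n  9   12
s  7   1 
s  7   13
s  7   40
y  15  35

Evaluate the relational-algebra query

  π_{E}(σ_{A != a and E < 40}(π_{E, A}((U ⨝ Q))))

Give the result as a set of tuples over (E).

{1, 12, 13, 14, 27}

U ⋈ Q (natural join on A, B): {(a, 23, b, 8, 21), (a, 23, b, 8, 27), (a, 23, m, 17, 21), (a, 23, m, 17, 27), (a, 23, n, 1, 21), (a, 23, n, 1, 27), (a, 23, q, 39, 21), (a, 23, q, 39, 27), (a, 23, v, 24, 21), (a, 23, v, 24, 27), (d, 20, k, 15, 14), (d, 20, k, 15, 27), (n, 9, k, 5, 12), (s, 7, a, 20, 1), (s, 7, a, 20, 13), (s, 7, a, 20, 40), (s, 7, m, 12, 1), (s, 7, m, 12, 13), (s, 7, m, 12, 40), (s, 7, u, 40, 1), (s, 7, u, 40, 13), (s, 7, u, 40, 40)}
Keep only column(s) E, A (14 duplicate(s) eliminated): {(1, s), (12, n), (13, s), (14, d), (21, a), (27, a), (27, d), (40, s)}
σ[A != a and E < 40]: keep tuples satisfying A != a and E < 40 → {(1, s), (12, n), (13, s), (14, d), (27, d)}
Keep only column(s) E: {1, 12, 13, 14, 27}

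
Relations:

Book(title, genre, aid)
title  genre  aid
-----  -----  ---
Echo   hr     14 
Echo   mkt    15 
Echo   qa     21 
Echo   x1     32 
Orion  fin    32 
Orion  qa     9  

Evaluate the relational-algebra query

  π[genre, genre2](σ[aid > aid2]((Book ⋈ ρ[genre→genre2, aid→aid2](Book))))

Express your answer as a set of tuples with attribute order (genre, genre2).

ρ[genre→genre2, aid→aid2]: schema becomes (title, genre2, aid2); tuples unchanged.
Book ⋈ ρ[genre→genre2, aid→aid2](Book) (natural join on title): {(Echo, hr, 14, hr, 14), (Echo, hr, 14, mkt, 15), (Echo, hr, 14, qa, 21), (Echo, hr, 14, x1, 32), (Echo, mkt, 15, hr, 14), (Echo, mkt, 15, mkt, 15), (Echo, mkt, 15, qa, 21), (Echo, mkt, 15, x1, 32), (Echo, qa, 21, hr, 14), (Echo, qa, 21, mkt, 15), (Echo, qa, 21, qa, 21), (Echo, qa, 21, x1, 32), (Echo, x1, 32, hr, 14), (Echo, x1, 32, mkt, 15), (Echo, x1, 32, qa, 21), (Echo, x1, 32, x1, 32), (Orion, fin, 32, fin, 32), (Orion, fin, 32, qa, 9), (Orion, qa, 9, fin, 32), (Orion, qa, 9, qa, 9)}
Selection aid > aid2: {(Echo, mkt, 15, hr, 14), (Echo, qa, 21, hr, 14), (Echo, qa, 21, mkt, 15), (Echo, x1, 32, hr, 14), (Echo, x1, 32, mkt, 15), (Echo, x1, 32, qa, 21), (Orion, fin, 32, qa, 9)}
Keep only column(s) genre, genre2: {(fin, qa), (mkt, hr), (qa, hr), (qa, mkt), (x1, hr), (x1, mkt), (x1, qa)}

{(fin, qa), (mkt, hr), (qa, hr), (qa, mkt), (x1, hr), (x1, mkt), (x1, qa)}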